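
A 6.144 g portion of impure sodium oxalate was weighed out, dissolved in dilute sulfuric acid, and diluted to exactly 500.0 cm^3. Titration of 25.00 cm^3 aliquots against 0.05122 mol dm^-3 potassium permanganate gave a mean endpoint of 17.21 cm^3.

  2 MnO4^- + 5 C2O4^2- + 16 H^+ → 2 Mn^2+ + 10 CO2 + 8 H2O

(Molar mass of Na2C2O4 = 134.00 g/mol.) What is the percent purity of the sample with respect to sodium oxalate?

96.13 %

n(KMnO4) per titration = 0.01721 × 0.05122 = 8.815 × 10^-4 mol
From the 5:2 ratio, n(Na2C2O4) in each aliquot = 5/2 × 8.815 × 10^-4 = 2.204 × 10^-3 mol
n(Na2C2O4) in the whole flask = 2.204 × 10^-3 × 500.0/25.00 = 0.04407 mol
mass of Na2C2O4 = 0.04407 × 134.00 = 5.906 g
% Na2C2O4 = 5.906 / 6.144 × 100 = 96.13 %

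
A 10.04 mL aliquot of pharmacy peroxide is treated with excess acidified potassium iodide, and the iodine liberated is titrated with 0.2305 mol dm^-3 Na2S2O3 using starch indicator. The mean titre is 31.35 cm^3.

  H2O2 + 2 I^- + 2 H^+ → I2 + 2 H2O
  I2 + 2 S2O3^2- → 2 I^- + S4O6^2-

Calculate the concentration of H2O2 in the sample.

0.3599 mol/L

n(S2O3^2-) = 0.03135 × 0.2305 = 7.226 × 10^-3 mol
n(I2) = n(S2O3^2-)/2 = 3.613 × 10^-3 mol
n(H2O2) in the aliquot = 3.613 × 10^-3 mol (1:1 ratio)
[H2O2] = 3.613 × 10^-3 / 0.01004 = 0.3599 mol/L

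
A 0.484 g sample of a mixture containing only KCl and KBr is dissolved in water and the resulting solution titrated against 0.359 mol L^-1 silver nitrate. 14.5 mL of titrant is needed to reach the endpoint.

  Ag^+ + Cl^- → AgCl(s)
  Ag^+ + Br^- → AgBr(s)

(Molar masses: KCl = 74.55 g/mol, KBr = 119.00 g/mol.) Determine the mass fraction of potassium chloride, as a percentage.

46.9 %

n(AgNO3) = 0.0145 × 0.359 = 5.21 × 10^-3 mol
Let x = n(KCl), y = n(KBr).
Titrant: 1x + 1y = 5.21 × 10^-3;  mass: 74.55x + 119.00y = 0.484
Solving, x = 3.05 × 10^-3 mol, y = 2.16 × 10^-3 mol
mass of KCl = 3.05 × 10^-3 × 74.55 = 0.227 g
% KCl = 0.227 / 0.484 × 100 = 46.9 %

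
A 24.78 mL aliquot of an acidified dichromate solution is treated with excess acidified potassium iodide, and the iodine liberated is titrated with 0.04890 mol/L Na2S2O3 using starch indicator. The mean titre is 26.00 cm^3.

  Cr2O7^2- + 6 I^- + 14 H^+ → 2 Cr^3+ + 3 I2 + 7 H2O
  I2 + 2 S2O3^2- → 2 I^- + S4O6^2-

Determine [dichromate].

n(S2O3^2-) = 0.02600 × 0.04890 = 1.271 × 10^-3 mol
n(I2) = n(S2O3^2-)/2 = 6.357 × 10^-4 mol
From the 1:3 ratio, n(Cr2O7^2-) in the aliquot = 1/3 × 6.357 × 10^-4 = 2.119 × 10^-4 mol
[Cr2O7^2-] = 2.119 × 10^-4 / 0.02478 = 0.008551 mol/L

0.008551 mol/L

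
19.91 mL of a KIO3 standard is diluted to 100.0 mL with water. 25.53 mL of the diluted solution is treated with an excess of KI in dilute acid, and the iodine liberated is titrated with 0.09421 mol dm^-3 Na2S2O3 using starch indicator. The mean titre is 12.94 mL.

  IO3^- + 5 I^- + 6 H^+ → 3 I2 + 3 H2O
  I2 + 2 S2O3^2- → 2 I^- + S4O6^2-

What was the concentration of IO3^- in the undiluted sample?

n(S2O3^2-) = 0.01294 × 0.09421 = 1.219 × 10^-3 mol
n(I2) = n(S2O3^2-)/2 = 6.095 × 10^-4 mol
From the 1:3 ratio, n(IO3^-) in the aliquot = 1/3 × 6.095 × 10^-4 = 2.032 × 10^-4 mol
[IO3^-]_dilute = 2.032 × 10^-4 / 0.02553 = 0.007958 mol/L
[IO3^-]_original = 0.007958 × 100.0/19.91 = 0.03997 mol/L

0.03997 mol/L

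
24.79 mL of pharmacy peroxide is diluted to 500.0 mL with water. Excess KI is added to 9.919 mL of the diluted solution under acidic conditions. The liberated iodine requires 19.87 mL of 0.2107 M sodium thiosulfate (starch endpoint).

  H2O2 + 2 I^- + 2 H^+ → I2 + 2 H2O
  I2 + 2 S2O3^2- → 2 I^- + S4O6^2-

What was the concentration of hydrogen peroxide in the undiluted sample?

4.257 M

n(S2O3^2-) = 0.01987 × 0.2107 = 4.187 × 10^-3 mol
n(I2) = n(S2O3^2-)/2 = 2.093 × 10^-3 mol
n(H2O2) in the aliquot = 2.093 × 10^-3 mol (1:1 ratio)
[H2O2]_dilute = 2.093 × 10^-3 / 0.009919 = 0.2110 mol/L
[H2O2]_original = 0.2110 × 500.0/24.79 = 4.257 mol/L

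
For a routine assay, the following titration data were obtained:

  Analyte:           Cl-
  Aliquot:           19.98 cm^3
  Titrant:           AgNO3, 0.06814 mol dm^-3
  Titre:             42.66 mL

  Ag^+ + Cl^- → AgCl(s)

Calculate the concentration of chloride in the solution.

n(AgNO3) = 0.04266 L × 0.06814 mol/L = 2.907 × 10^-3 mol
n(Cl-) = 2.907 × 10^-3 mol (1:1 mole ratio)
[Cl-] = 2.907 × 10^-3 mol / 0.01998 L = 0.1455 mol/L

0.1455 mol/L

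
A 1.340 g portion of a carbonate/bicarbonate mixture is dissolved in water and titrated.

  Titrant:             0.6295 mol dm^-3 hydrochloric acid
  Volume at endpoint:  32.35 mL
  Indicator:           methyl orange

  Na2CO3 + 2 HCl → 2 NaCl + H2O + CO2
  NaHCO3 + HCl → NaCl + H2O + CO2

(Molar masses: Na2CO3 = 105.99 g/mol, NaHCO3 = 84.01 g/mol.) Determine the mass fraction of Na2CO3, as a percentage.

n(HCl) = 0.03235 × 0.6295 = 0.02036 mol
Let x = n(Na2CO3), y = n(NaHCO3).
Titrant: 2x + 1y = 0.02036;  mass: 105.99x + 84.01y = 1.340
Solving, x = 5.978 × 10^-3 mol, y = 8.409 × 10^-3 mol
mass of Na2CO3 = 5.978 × 10^-3 × 105.99 = 0.6336 g
% Na2CO3 = 0.6336 / 1.340 × 100 = 47.28 %

47.28 %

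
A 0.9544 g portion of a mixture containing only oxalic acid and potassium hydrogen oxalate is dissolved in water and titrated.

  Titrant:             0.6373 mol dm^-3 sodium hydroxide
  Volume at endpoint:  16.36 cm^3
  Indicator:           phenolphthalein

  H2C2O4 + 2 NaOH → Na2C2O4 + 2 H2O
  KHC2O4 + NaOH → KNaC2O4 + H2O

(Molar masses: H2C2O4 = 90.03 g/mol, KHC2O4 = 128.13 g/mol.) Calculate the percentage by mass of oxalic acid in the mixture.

21.65 %

n(NaOH) = 0.01636 × 0.6373 = 0.01043 mol
Let x = n(H2C2O4), y = n(KHC2O4).
Titrant: 2x + 1y = 0.01043;  mass: 90.03x + 128.13y = 0.9544
Solving, x = 2.295 × 10^-3 mol, y = 5.836 × 10^-3 mol
mass of H2C2O4 = 2.295 × 10^-3 × 90.03 = 0.2066 g
% H2C2O4 = 0.2066 / 0.9544 × 100 = 21.65 %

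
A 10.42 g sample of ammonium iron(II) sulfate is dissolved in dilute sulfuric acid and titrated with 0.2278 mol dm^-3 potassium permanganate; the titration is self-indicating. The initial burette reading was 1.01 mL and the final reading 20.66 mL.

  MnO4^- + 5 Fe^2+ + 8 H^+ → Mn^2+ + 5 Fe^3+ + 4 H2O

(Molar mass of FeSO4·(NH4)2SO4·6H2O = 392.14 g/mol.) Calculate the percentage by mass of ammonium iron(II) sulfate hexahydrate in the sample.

84.23 %

n(KMnO4) = 0.01965 L × 0.2278 mol/L = 4.476 × 10^-3 mol
From the 5:1 ratio, n(FeSO4·(NH4)2SO4·6H2O) = 5/1 × 4.476 × 10^-3 = 0.02238 mol
mass of FeSO4·(NH4)2SO4·6H2O = 0.02238 × 392.14 g/mol = 8.777 g
% FeSO4·(NH4)2SO4·6H2O = 8.777 / 10.42 × 100 = 84.23 %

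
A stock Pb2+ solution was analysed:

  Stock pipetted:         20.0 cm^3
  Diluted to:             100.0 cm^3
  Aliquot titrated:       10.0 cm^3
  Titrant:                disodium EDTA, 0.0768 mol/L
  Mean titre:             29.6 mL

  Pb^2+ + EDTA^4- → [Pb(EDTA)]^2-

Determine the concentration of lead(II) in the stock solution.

n(EDTA) = 0.0296 × 0.0768 = 2.27 × 10^-3 mol
n(Pb2+) in the aliquot = 2.27 × 10^-3 mol (1:1 ratio)
[Pb2+]_dilute = 2.27 × 10^-3 / 0.0100 = 0.227 mol/L
Dilution factor = 100.0 / 20.0 = 5.000
[Pb2+]_stock = 0.227 × 5.000 = 1.14 mol/L

1.14 mol/L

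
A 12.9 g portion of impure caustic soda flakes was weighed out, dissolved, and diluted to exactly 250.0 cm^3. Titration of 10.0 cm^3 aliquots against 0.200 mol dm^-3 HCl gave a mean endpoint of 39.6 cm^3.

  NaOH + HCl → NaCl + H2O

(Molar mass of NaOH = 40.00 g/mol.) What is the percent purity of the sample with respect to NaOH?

n(HCl) per titration = 0.0396 × 0.200 = 7.92 × 10^-3 mol
n(NaOH) in each aliquot = 7.92 × 10^-3 mol (1:1 ratio)
n(NaOH) in the whole flask = 7.92 × 10^-3 × 250.0/10.0 = 0.198 mol
mass of NaOH = 0.198 × 40.00 = 7.92 g
% NaOH = 7.92 / 12.9 × 100 = 61.4 %

61.4 %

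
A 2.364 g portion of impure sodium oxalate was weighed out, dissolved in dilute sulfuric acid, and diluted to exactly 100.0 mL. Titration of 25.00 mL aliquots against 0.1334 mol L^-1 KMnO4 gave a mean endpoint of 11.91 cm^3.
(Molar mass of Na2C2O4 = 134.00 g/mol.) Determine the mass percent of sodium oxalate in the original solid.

2 MnO4^- + 5 C2O4^2- + 16 H^+ → 2 Mn^2+ + 10 CO2 + 8 H2O
n(KMnO4) per titration = 0.01191 × 0.1334 = 1.589 × 10^-3 mol
From the 5:2 ratio, n(Na2C2O4) in each aliquot = 5/2 × 1.589 × 10^-3 = 3.972 × 10^-3 mol
n(Na2C2O4) in the whole flask = 3.972 × 10^-3 × 100.0/25.00 = 0.01589 mol
mass of Na2C2O4 = 0.01589 × 134.00 = 2.129 g
% Na2C2O4 = 2.129 / 2.364 × 100 = 90.06 %

90.06 %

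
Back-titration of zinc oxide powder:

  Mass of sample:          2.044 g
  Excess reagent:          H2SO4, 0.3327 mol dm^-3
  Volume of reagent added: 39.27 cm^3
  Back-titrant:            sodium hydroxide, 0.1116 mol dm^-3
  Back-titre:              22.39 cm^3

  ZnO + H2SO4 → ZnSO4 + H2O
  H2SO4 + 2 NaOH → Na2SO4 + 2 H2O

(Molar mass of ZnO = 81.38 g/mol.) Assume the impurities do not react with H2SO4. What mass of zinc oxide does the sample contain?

n(H2SO4) added = 0.03927 × 0.3327 = 0.01307 mol
n(NaOH) used in back-titration = 0.02239 × 0.1116 = 2.499 × 10^-3 mol
From the 1:2 ratio, n(H2SO4) left over = 1/2 × 2.499 × 10^-3 = 1.249 × 10^-3 mol
n(H2SO4) consumed by analyte = 0.01307 − 1.249 × 10^-3 = 0.01182 mol
n(ZnO) = 0.01182 mol (1:1 ratio)
mass of ZnO = 0.01182 × 81.38 = 0.9616 g

0.9616 g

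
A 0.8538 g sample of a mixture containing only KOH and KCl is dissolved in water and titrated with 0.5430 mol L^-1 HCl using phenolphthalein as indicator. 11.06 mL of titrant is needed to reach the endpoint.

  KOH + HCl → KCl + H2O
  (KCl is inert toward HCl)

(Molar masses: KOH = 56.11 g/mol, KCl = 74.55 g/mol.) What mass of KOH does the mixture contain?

n(HCl) = 0.01106 × 0.5430 = 6.006 × 10^-3 mol
Let x = n(KOH), y = n(KCl).
Titrant: 1x = 6.006 × 10^-3;  mass: 56.11x + 74.55y = 0.8538
Solving, x = 6.006 × 10^-3 mol, y = 6.933 × 10^-3 mol
mass of KOH = 6.006 × 10^-3 × 56.11 = 0.3370 g

0.3370 g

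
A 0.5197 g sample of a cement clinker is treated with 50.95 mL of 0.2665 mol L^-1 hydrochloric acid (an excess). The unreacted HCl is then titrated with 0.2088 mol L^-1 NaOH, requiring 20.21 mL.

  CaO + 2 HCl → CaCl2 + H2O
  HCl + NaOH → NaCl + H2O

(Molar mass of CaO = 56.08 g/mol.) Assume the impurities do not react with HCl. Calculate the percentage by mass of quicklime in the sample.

n(HCl) added = 0.05095 × 0.2665 = 0.01358 mol
n(NaOH) used in back-titration = 0.02021 × 0.2088 = 4.220 × 10^-3 mol
n(HCl) left over = 4.220 × 10^-3 mol (1:1 ratio)
n(HCl) consumed by analyte = 0.01358 − 4.220 × 10^-3 = 9.358 × 10^-3 mol
From the 1:2 ratio, n(CaO) = 1/2 × 9.358 × 10^-3 = 4.679 × 10^-3 mol
mass of CaO = 4.679 × 10^-3 × 56.08 = 0.2624 g
% CaO = 0.2624 / 0.5197 × 100 = 50.49 %

50.49 %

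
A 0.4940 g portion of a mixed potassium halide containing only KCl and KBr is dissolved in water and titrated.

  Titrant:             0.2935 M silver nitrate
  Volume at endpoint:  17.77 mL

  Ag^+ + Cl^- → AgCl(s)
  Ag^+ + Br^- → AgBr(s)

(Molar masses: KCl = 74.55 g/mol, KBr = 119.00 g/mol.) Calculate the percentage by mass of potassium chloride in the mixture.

43.00 %

n(AgNO3) = 0.01777 × 0.2935 = 5.215 × 10^-3 mol
Let x = n(KCl), y = n(KBr).
Titrant: 1x + 1y = 5.215 × 10^-3;  mass: 74.55x + 119.00y = 0.4940
Solving, x = 2.849 × 10^-3 mol, y = 2.366 × 10^-3 mol
mass of KCl = 2.849 × 10^-3 × 74.55 = 0.2124 g
% KCl = 0.2124 / 0.4940 × 100 = 43.00 %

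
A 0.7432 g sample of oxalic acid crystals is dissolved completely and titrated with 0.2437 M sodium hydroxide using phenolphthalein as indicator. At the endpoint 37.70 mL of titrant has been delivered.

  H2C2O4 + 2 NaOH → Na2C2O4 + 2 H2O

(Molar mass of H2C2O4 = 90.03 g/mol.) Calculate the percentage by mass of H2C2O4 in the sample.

n(NaOH) = 0.03770 L × 0.2437 mol/L = 9.187 × 10^-3 mol
From the 1:2 ratio, n(H2C2O4) = 1/2 × 9.187 × 10^-3 = 4.594 × 10^-3 mol
mass of H2C2O4 = 4.594 × 10^-3 × 90.03 g/mol = 0.4136 g
% H2C2O4 = 0.4136 / 0.7432 × 100 = 55.65 %

55.65 %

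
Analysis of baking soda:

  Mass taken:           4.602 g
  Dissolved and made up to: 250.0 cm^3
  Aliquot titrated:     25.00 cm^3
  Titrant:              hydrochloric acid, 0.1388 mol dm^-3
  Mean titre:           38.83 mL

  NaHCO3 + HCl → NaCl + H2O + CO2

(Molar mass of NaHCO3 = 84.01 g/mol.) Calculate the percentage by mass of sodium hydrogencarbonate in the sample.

98.39 %

n(HCl) per titration = 0.03883 × 0.1388 = 5.390 × 10^-3 mol
n(NaHCO3) in each aliquot = 5.390 × 10^-3 mol (1:1 ratio)
n(NaHCO3) in the whole flask = 5.390 × 10^-3 × 250.0/25.00 = 0.05390 mol
mass of NaHCO3 = 0.05390 × 84.01 = 4.528 g
% NaHCO3 = 4.528 / 4.602 × 100 = 98.39 %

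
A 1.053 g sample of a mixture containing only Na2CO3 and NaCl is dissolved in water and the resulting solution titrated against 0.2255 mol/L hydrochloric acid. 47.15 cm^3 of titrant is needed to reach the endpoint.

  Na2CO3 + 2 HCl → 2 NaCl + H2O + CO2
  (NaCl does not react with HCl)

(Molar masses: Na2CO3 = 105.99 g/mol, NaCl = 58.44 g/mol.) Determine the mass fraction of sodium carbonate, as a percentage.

53.51 %

n(HCl) = 0.04715 × 0.2255 = 0.01063 mol
Let x = n(Na2CO3), y = n(NaCl).
Titrant: 2x = 0.01063;  mass: 105.99x + 58.44y = 1.053
Solving, x = 5.316 × 10^-3 mol, y = 8.377 × 10^-3 mol
mass of Na2CO3 = 5.316 × 10^-3 × 105.99 = 0.5635 g
% Na2CO3 = 0.5635 / 1.053 × 100 = 53.51 %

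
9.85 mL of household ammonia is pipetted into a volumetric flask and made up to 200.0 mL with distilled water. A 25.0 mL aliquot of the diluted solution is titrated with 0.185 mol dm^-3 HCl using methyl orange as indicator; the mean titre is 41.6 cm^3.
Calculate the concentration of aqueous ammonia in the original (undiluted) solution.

6.25 mol/L

NH3 + HCl → NH4Cl
n(HCl) = 0.0416 × 0.185 = 7.70 × 10^-3 mol
n(NH3) in the aliquot = 7.70 × 10^-3 mol (1:1 ratio)
[NH3]_dilute = 7.70 × 10^-3 / 0.0250 = 0.308 mol/L
Dilution factor = 200.0 / 9.85 = 20.30
[NH3]_stock = 0.308 × 20.30 = 6.25 mol/L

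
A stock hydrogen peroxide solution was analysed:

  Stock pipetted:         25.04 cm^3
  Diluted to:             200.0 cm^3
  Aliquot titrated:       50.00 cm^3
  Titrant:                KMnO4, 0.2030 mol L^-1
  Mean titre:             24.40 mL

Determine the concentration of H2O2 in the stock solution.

1.978 mol/L

2 MnO4^- + 5 H2O2 + 6 H^+ → 2 Mn^2+ + 5 O2 + 8 H2O
n(KMnO4) = 0.02440 × 0.2030 = 4.953 × 10^-3 mol
From the 5:2 ratio, n(H2O2) in the aliquot = 5/2 × 4.953 × 10^-3 = 0.01238 mol
[H2O2]_dilute = 0.01238 / 0.05000 = 0.2477 mol/L
Dilution factor = 200.0 / 25.04 = 7.987
[H2O2]_stock = 0.2477 × 7.987 = 1.978 mol/L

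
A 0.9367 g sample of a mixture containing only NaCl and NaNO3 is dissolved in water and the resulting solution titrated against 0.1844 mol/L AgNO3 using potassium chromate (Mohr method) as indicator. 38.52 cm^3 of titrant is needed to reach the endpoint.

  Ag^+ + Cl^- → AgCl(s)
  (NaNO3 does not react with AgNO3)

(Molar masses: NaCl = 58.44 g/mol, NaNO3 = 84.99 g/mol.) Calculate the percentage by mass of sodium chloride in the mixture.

44.32 %

n(AgNO3) = 0.03852 × 0.1844 = 7.103 × 10^-3 mol
Let x = n(NaCl), y = n(NaNO3).
Titrant: 1x = 7.103 × 10^-3;  mass: 58.44x + 84.99y = 0.9367
Solving, x = 7.103 × 10^-3 mol, y = 6.137 × 10^-3 mol
mass of NaCl = 7.103 × 10^-3 × 58.44 = 0.4151 g
% NaCl = 0.4151 / 0.9367 × 100 = 44.32 %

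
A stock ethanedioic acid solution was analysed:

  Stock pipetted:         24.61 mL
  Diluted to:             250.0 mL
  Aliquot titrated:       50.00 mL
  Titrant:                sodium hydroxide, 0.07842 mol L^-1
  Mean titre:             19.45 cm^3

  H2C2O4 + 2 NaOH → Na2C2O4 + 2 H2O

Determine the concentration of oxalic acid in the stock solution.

0.1549 mol/L

n(NaOH) = 0.01945 × 0.07842 = 1.525 × 10^-3 mol
From the 1:2 ratio, n(H2C2O4) in the aliquot = 1/2 × 1.525 × 10^-3 = 7.626 × 10^-4 mol
[H2C2O4]_dilute = 7.626 × 10^-4 / 0.05000 = 0.01525 mol/L
Dilution factor = 250.0 / 24.61 = 10.16
[H2C2O4]_stock = 0.01525 × 10.16 = 0.1549 mol/L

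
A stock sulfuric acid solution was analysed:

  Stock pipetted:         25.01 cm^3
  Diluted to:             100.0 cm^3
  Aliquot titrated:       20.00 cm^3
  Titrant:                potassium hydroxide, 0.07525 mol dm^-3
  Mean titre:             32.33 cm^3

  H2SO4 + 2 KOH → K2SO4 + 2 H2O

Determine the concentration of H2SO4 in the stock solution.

0.2432 mol/L

n(KOH) = 0.03233 × 0.07525 = 2.433 × 10^-3 mol
From the 1:2 ratio, n(H2SO4) in the aliquot = 1/2 × 2.433 × 10^-3 = 1.216 × 10^-3 mol
[H2SO4]_dilute = 1.216 × 10^-3 / 0.02000 = 0.06082 mol/L
Dilution factor = 100.0 / 25.01 = 3.998
[H2SO4]_stock = 0.06082 × 3.998 = 0.2432 mol/L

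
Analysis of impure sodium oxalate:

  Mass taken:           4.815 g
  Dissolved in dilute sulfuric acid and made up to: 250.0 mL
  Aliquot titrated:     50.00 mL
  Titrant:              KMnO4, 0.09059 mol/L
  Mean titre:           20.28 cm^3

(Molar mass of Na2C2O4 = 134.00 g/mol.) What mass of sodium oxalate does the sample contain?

2 MnO4^- + 5 C2O4^2- + 16 H^+ → 2 Mn^2+ + 10 CO2 + 8 H2O
n(KMnO4) per titration = 0.02028 × 0.09059 = 1.837 × 10^-3 mol
From the 5:2 ratio, n(Na2C2O4) in each aliquot = 5/2 × 1.837 × 10^-3 = 4.593 × 10^-3 mol
n(Na2C2O4) in the whole flask = 4.593 × 10^-3 × 250.0/50.00 = 0.02296 mol
mass of Na2C2O4 = 0.02296 × 134.00 = 3.077 g

3.077 g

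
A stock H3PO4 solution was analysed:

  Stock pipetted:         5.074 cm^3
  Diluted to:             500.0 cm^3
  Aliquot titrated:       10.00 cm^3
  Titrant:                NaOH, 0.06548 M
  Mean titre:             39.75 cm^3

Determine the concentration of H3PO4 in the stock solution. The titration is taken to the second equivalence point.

12.82 M

H3PO4 + 2 NaOH → Na2HPO4 + 2 H2O
n(NaOH) = 0.03975 × 0.06548 = 2.603 × 10^-3 mol
From the 1:2 ratio, n(H3PO4) in the aliquot = 1/2 × 2.603 × 10^-3 = 1.301 × 10^-3 mol
[H3PO4]_dilute = 1.301 × 10^-3 / 0.01000 = 0.1301 mol/L
Dilution factor = 500.0 / 5.074 = 98.54
[H3PO4]_stock = 0.1301 × 98.54 = 12.82 mol/L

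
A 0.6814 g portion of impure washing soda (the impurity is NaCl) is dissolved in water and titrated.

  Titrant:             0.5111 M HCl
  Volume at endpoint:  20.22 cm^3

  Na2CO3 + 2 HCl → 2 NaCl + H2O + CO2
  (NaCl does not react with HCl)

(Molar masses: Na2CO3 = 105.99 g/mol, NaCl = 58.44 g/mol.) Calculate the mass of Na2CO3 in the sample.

0.5477 g

n(HCl) = 0.02022 × 0.5111 = 0.01033 mol
Let x = n(Na2CO3), y = n(NaCl).
Titrant: 2x = 0.01033;  mass: 105.99x + 58.44y = 0.6814
Solving, x = 5.167 × 10^-3 mol, y = 2.288 × 10^-3 mol
mass of Na2CO3 = 5.167 × 10^-3 × 105.99 = 0.5477 g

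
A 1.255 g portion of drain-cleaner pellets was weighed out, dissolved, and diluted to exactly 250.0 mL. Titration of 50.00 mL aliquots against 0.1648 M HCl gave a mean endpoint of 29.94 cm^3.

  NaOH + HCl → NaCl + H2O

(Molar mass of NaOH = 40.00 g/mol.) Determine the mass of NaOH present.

n(HCl) per titration = 0.02994 × 0.1648 = 4.934 × 10^-3 mol
n(NaOH) in each aliquot = 4.934 × 10^-3 mol (1:1 ratio)
n(NaOH) in the whole flask = 4.934 × 10^-3 × 250.0/50.00 = 0.02467 mol
mass of NaOH = 0.02467 × 40.00 = 0.9868 g

0.9868 g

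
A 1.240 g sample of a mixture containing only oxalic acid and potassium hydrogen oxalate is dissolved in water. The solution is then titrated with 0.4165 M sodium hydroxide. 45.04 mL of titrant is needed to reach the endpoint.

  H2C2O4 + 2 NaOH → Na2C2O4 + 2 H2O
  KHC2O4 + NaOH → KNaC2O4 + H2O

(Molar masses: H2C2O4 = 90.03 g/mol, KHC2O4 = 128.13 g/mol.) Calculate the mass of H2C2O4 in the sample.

n(NaOH) = 0.04504 × 0.4165 = 0.01876 mol
Let x = n(H2C2O4), y = n(KHC2O4).
Titrant: 2x + 1y = 0.01876;  mass: 90.03x + 128.13y = 1.240
Solving, x = 7.000 × 10^-3 mol, y = 4.759 × 10^-3 mol
mass of H2C2O4 = 7.000 × 10^-3 × 90.03 = 0.6302 g

0.6302 g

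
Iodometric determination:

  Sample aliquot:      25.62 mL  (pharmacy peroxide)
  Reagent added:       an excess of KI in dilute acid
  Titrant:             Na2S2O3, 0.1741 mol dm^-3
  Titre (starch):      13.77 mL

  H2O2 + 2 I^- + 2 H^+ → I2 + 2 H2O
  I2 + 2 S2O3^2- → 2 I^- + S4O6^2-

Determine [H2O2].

n(S2O3^2-) = 0.01377 × 0.1741 = 2.397 × 10^-3 mol
n(I2) = n(S2O3^2-)/2 = 1.199 × 10^-3 mol
n(H2O2) in the aliquot = 1.199 × 10^-3 mol (1:1 ratio)
[H2O2] = 1.199 × 10^-3 / 0.02562 = 0.04679 mol/L

0.04679 mol/L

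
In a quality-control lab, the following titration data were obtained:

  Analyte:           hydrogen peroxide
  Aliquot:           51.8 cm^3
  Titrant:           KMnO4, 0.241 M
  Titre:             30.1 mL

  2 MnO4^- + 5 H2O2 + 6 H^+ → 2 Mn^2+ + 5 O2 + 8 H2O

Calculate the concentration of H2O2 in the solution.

n(KMnO4) = 0.0301 L × 0.241 mol/L = 7.25 × 10^-3 mol
From the 5:2 mole ratio, n(H2O2) = 5/2 × 7.25 × 10^-3 = 0.0181 mol
[H2O2] = 0.0181 mol / 0.0518 L = 0.350 mol/L

0.350 M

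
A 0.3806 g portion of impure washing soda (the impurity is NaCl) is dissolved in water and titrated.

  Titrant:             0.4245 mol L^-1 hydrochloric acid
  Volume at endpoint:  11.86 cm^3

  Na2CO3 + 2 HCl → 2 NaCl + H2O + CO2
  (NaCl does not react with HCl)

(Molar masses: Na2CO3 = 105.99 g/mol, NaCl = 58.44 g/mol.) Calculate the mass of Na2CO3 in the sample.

n(HCl) = 0.01186 × 0.4245 = 5.035 × 10^-3 mol
Let x = n(Na2CO3), y = n(NaCl).
Titrant: 2x = 5.035 × 10^-3;  mass: 105.99x + 58.44y = 0.3806
Solving, x = 2.517 × 10^-3 mol, y = 1.947 × 10^-3 mol
mass of Na2CO3 = 2.517 × 10^-3 × 105.99 = 0.2668 g

0.2668 g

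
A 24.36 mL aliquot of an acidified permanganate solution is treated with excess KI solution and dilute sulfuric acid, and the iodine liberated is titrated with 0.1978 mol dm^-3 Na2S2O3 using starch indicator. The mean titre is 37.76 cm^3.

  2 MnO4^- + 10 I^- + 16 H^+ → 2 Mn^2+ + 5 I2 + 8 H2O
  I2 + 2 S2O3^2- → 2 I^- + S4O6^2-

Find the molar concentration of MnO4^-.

n(S2O3^2-) = 0.03776 × 0.1978 = 7.469 × 10^-3 mol
n(I2) = n(S2O3^2-)/2 = 3.734 × 10^-3 mol
From the 2:5 ratio, n(MnO4^-) in the aliquot = 2/5 × 3.734 × 10^-3 = 1.494 × 10^-3 mol
[MnO4^-] = 1.494 × 10^-3 / 0.02436 = 0.06132 mol/L

0.06132 mol/L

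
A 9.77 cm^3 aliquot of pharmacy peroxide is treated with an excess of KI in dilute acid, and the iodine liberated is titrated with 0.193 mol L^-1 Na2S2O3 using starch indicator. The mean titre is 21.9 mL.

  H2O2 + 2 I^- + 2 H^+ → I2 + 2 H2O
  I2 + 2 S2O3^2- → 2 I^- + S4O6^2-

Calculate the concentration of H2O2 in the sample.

n(S2O3^2-) = 0.0219 × 0.193 = 4.23 × 10^-3 mol
n(I2) = n(S2O3^2-)/2 = 2.11 × 10^-3 mol
n(H2O2) in the aliquot = 2.11 × 10^-3 mol (1:1 ratio)
[H2O2] = 2.11 × 10^-3 / 0.00977 = 0.216 mol/L

0.216 mol/L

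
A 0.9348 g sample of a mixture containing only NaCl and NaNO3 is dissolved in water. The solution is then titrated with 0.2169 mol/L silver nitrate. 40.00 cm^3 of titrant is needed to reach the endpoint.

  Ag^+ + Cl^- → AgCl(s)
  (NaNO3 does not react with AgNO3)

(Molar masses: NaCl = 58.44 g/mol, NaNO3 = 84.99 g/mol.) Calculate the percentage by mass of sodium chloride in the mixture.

n(AgNO3) = 0.04000 × 0.2169 = 8.676 × 10^-3 mol
Let x = n(NaCl), y = n(NaNO3).
Titrant: 1x = 8.676 × 10^-3;  mass: 58.44x + 84.99y = 0.9348
Solving, x = 8.676 × 10^-3 mol, y = 5.033 × 10^-3 mol
mass of NaCl = 8.676 × 10^-3 × 58.44 = 0.5070 g
% NaCl = 0.5070 / 0.9348 × 100 = 54.24 %

54.24 %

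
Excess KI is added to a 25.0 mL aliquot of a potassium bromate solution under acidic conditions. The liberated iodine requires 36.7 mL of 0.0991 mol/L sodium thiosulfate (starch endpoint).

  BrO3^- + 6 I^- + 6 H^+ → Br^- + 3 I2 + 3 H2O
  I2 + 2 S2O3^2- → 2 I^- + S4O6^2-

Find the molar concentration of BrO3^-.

n(S2O3^2-) = 0.0367 × 0.0991 = 3.64 × 10^-3 mol
n(I2) = n(S2O3^2-)/2 = 1.82 × 10^-3 mol
From the 1:3 ratio, n(BrO3^-) in the aliquot = 1/3 × 1.82 × 10^-3 = 6.06 × 10^-4 mol
[BrO3^-] = 6.06 × 10^-4 / 0.0250 = 0.0242 mol/L

0.0242 mol/L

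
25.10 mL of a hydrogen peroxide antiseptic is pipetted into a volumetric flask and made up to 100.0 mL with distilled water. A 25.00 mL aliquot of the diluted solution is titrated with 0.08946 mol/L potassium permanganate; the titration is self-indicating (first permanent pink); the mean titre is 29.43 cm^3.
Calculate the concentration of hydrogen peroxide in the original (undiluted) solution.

2 MnO4^- + 5 H2O2 + 6 H^+ → 2 Mn^2+ + 5 O2 + 8 H2O
n(KMnO4) = 0.02943 × 0.08946 = 2.633 × 10^-3 mol
From the 5:2 ratio, n(H2O2) in the aliquot = 5/2 × 2.633 × 10^-3 = 6.582 × 10^-3 mol
[H2O2]_dilute = 6.582 × 10^-3 / 0.02500 = 0.2633 mol/L
Dilution factor = 100.0 / 25.10 = 3.984
[H2O2]_stock = 0.2633 × 3.984 = 1.049 mol/L

1.049 mol/L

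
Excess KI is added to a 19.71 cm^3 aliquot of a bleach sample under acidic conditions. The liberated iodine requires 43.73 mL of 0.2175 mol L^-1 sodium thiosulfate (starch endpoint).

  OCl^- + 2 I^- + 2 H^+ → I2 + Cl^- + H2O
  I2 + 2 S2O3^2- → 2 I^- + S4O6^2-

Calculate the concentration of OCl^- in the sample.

n(S2O3^2-) = 0.04373 × 0.2175 = 9.511 × 10^-3 mol
n(I2) = n(S2O3^2-)/2 = 4.756 × 10^-3 mol
n(OCl^-) in the aliquot = 4.756 × 10^-3 mol (1:1 ratio)
[OCl^-] = 4.756 × 10^-3 / 0.01971 = 0.2413 mol/L

0.2413 mol/L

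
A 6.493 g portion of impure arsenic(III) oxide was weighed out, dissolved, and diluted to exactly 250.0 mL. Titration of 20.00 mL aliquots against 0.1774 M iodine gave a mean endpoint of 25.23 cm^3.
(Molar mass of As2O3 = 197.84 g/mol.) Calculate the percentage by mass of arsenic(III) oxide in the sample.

As2O3 + 2 I2 + 2 H2O → As2O5 + 4 HI
n(I2) per titration = 0.02523 × 0.1774 = 4.476 × 10^-3 mol
From the 1:2 ratio, n(As2O3) in each aliquot = 1/2 × 4.476 × 10^-3 = 2.238 × 10^-3 mol
n(As2O3) in the whole flask = 2.238 × 10^-3 × 250.0/20.00 = 0.02797 mol
mass of As2O3 = 0.02797 × 197.84 = 5.534 g
% As2O3 = 5.534 / 6.493 × 100 = 85.24 %

85.24 %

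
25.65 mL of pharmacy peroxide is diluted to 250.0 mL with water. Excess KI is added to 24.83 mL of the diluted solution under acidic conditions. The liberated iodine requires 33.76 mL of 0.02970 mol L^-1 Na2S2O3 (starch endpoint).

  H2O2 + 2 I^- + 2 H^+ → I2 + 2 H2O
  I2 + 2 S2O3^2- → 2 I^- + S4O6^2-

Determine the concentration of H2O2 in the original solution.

0.1968 mol/L

n(S2O3^2-) = 0.03376 × 0.02970 = 1.003 × 10^-3 mol
n(I2) = n(S2O3^2-)/2 = 5.013 × 10^-4 mol
n(H2O2) in the aliquot = 5.013 × 10^-4 mol (1:1 ratio)
[H2O2]_dilute = 5.013 × 10^-4 / 0.02483 = 0.02019 mol/L
[H2O2]_original = 0.02019 × 250.0/25.65 = 0.1968 mol/L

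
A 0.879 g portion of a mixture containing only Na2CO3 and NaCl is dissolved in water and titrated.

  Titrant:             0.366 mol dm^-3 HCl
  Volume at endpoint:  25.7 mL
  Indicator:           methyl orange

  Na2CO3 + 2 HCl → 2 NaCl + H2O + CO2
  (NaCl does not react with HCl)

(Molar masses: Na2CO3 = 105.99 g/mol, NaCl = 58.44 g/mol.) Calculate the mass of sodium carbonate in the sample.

n(HCl) = 0.0257 × 0.366 = 9.41 × 10^-3 mol
Let x = n(Na2CO3), y = n(NaCl).
Titrant: 2x = 9.41 × 10^-3;  mass: 105.99x + 58.44y = 0.879
Solving, x = 4.70 × 10^-3 mol, y = 6.51 × 10^-3 mol
mass of Na2CO3 = 4.70 × 10^-3 × 105.99 = 0.498 g

0.498 g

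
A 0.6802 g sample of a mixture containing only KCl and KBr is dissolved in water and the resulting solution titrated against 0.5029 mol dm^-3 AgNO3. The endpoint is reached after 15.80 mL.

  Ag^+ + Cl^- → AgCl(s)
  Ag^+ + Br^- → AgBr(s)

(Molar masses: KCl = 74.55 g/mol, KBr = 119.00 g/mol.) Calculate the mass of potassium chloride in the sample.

0.4450 g

n(AgNO3) = 0.01580 × 0.5029 = 7.946 × 10^-3 mol
Let x = n(KCl), y = n(KBr).
Titrant: 1x + 1y = 7.946 × 10^-3;  mass: 74.55x + 119.00y = 0.6802
Solving, x = 5.970 × 10^-3 mol, y = 1.976 × 10^-3 mol
mass of KCl = 5.970 × 10^-3 × 74.55 = 0.4450 g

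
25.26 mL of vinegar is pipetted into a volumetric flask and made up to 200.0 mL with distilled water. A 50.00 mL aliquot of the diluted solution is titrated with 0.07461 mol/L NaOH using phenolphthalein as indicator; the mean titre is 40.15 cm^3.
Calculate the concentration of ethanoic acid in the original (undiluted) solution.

0.4744 mol/L

CH3COOH + NaOH → CH3COONa + H2O
n(NaOH) = 0.04015 × 0.07461 = 2.996 × 10^-3 mol
n(CH3COOH) in the aliquot = 2.996 × 10^-3 mol (1:1 ratio)
[CH3COOH]_dilute = 2.996 × 10^-3 / 0.05000 = 0.05991 mol/L
Dilution factor = 200.0 / 25.26 = 7.918
[CH3COOH]_stock = 0.05991 × 7.918 = 0.4744 mol/L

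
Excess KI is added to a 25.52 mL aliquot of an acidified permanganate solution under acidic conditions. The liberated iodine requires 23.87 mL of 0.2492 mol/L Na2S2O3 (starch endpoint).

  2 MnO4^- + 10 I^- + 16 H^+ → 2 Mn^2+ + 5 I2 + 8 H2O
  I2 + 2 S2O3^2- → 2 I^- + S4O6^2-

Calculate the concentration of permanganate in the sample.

0.04662 mol/L

n(S2O3^2-) = 0.02387 × 0.2492 = 5.948 × 10^-3 mol
n(I2) = n(S2O3^2-)/2 = 2.974 × 10^-3 mol
From the 2:5 ratio, n(MnO4^-) in the aliquot = 2/5 × 2.974 × 10^-3 = 1.190 × 10^-3 mol
[MnO4^-] = 1.190 × 10^-3 / 0.02552 = 0.04662 mol/L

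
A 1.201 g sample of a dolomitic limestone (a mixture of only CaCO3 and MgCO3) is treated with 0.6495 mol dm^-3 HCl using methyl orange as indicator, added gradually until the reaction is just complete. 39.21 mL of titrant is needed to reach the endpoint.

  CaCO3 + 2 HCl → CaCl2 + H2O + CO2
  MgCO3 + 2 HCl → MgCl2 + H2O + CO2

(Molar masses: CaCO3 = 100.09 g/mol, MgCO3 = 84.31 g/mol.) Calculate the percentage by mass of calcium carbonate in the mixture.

67.31 %

n(HCl) = 0.03921 × 0.6495 = 0.02547 mol
Let x = n(CaCO3), y = n(MgCO3).
Titrant: 2x + 2y = 0.02547;  mass: 100.09x + 84.31y = 1.201
Solving, x = 8.076 × 10^-3 mol, y = 4.657 × 10^-3 mol
mass of CaCO3 = 8.076 × 10^-3 × 100.09 = 0.8084 g
% CaCO3 = 0.8084 / 1.201 × 100 = 67.31 %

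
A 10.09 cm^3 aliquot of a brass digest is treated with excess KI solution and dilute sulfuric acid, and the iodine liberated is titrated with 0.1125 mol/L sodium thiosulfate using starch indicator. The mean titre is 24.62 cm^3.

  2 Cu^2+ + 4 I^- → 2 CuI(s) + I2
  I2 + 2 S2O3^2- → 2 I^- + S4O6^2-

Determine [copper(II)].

0.2745 mol/L

n(S2O3^2-) = 0.02462 × 0.1125 = 2.770 × 10^-3 mol
n(I2) = n(S2O3^2-)/2 = 1.385 × 10^-3 mol
From the 2:1 ratio, n(Cu2+) in the aliquot = 2/1 × 1.385 × 10^-3 = 2.770 × 10^-3 mol
[Cu2+] = 2.770 × 10^-3 / 0.01009 = 0.2745 mol/L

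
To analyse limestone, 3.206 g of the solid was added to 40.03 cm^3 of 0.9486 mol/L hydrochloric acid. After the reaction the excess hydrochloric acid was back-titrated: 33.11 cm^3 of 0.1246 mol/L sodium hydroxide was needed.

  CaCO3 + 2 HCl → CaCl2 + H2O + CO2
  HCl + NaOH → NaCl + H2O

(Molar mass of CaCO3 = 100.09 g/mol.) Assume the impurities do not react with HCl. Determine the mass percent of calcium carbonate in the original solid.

n(HCl) added = 0.04003 × 0.9486 = 0.03797 mol
n(NaOH) used in back-titration = 0.03311 × 0.1246 = 4.126 × 10^-3 mol
n(HCl) left over = 4.126 × 10^-3 mol (1:1 ratio)
n(HCl) consumed by analyte = 0.03797 − 4.126 × 10^-3 = 0.03385 mol
From the 1:2 ratio, n(CaCO3) = 1/2 × 0.03385 = 0.01692 mol
mass of CaCO3 = 0.01692 × 100.09 = 1.694 g
% CaCO3 = 1.694 / 3.206 × 100 = 52.83 %

52.83 %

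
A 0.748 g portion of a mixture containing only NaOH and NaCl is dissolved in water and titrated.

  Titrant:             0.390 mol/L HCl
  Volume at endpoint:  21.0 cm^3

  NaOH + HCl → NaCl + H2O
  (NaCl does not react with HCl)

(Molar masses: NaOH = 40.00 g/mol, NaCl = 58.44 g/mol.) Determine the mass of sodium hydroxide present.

n(HCl) = 0.0210 × 0.390 = 8.19 × 10^-3 mol
Let x = n(NaOH), y = n(NaCl).
Titrant: 1x = 8.19 × 10^-3;  mass: 40.00x + 58.44y = 0.748
Solving, x = 8.19 × 10^-3 mol, y = 7.19 × 10^-3 mol
mass of NaOH = 8.19 × 10^-3 × 40.00 = 0.328 g

0.328 g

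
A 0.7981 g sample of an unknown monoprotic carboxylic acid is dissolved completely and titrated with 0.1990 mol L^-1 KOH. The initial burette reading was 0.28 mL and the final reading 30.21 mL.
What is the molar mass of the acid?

134.0 g/mol

n(KOH) = 0.02993 L × 0.1990 mol/L = 5.956 × 10^-3 mol
n(HA) = 5.956 × 10^-3 mol (1:1 ratio)
M = m / n = 0.7981 g / 5.956 × 10^-3 mol = 134.0 g/mol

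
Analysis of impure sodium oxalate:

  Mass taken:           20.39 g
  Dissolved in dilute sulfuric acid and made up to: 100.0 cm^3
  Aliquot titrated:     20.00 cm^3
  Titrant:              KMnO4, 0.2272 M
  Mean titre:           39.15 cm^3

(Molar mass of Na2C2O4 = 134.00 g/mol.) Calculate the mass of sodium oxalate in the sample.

14.90 g

2 MnO4^- + 5 C2O4^2- + 16 H^+ → 2 Mn^2+ + 10 CO2 + 8 H2O
n(KMnO4) per titration = 0.03915 × 0.2272 = 8.895 × 10^-3 mol
From the 5:2 ratio, n(Na2C2O4) in each aliquot = 5/2 × 8.895 × 10^-3 = 0.02224 mol
n(Na2C2O4) in the whole flask = 0.02224 × 100.0/20.00 = 0.1112 mol
mass of Na2C2O4 = 0.1112 × 134.00 = 14.90 g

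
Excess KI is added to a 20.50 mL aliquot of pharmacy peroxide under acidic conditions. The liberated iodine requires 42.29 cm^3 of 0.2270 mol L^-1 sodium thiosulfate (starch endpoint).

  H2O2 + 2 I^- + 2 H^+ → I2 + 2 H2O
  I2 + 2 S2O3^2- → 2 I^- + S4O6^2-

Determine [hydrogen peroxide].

n(S2O3^2-) = 0.04229 × 0.2270 = 9.600 × 10^-3 mol
n(I2) = n(S2O3^2-)/2 = 4.800 × 10^-3 mol
n(H2O2) in the aliquot = 4.800 × 10^-3 mol (1:1 ratio)
[H2O2] = 4.800 × 10^-3 / 0.02050 = 0.2341 mol/L

0.2341 mol/L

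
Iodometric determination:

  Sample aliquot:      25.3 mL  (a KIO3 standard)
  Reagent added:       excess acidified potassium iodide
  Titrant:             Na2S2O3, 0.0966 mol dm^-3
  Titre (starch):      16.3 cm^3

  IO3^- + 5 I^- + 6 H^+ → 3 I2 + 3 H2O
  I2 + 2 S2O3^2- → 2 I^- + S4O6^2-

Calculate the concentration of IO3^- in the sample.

n(S2O3^2-) = 0.0163 × 0.0966 = 1.57 × 10^-3 mol
n(I2) = n(S2O3^2-)/2 = 7.87 × 10^-4 mol
From the 1:3 ratio, n(IO3^-) in the aliquot = 1/3 × 7.87 × 10^-4 = 2.62 × 10^-4 mol
[IO3^-] = 2.62 × 10^-4 / 0.0253 = 0.0104 mol/L

0.0104 mol/L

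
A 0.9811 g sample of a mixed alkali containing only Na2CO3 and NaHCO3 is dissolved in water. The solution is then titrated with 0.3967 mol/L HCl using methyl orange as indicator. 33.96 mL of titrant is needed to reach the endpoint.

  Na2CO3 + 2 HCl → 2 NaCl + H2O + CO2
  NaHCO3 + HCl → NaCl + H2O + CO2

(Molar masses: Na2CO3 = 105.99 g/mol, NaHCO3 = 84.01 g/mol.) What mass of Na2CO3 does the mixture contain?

n(HCl) = 0.03396 × 0.3967 = 0.01347 mol
Let x = n(Na2CO3), y = n(NaHCO3).
Titrant: 2x + 1y = 0.01347;  mass: 105.99x + 84.01y = 0.9811
Solving, x = 2.429 × 10^-3 mol, y = 8.614 × 10^-3 mol
mass of Na2CO3 = 2.429 × 10^-3 × 105.99 = 0.2575 g

0.2575 g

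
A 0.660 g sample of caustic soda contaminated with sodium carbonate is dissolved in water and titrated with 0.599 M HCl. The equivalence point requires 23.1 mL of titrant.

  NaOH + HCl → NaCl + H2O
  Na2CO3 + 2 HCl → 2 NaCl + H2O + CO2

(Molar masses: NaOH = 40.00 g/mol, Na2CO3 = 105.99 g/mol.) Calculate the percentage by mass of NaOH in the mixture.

34.2 %

n(HCl) = 0.0231 × 0.599 = 0.0138 mol
Let x = n(NaOH), y = n(Na2CO3).
Titrant: 1x + 2y = 0.0138;  mass: 40.00x + 105.99y = 0.660
Solving, x = 5.64 × 10^-3 mol, y = 4.10 × 10^-3 mol
mass of NaOH = 5.64 × 10^-3 × 40.00 = 0.226 g
% NaOH = 0.226 / 0.660 × 100 = 34.2 %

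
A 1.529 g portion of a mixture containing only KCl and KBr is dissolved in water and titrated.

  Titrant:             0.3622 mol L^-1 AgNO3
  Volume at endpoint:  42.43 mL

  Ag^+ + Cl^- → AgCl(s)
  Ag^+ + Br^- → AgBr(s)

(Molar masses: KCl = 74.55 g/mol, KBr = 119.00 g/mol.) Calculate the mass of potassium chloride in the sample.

n(AgNO3) = 0.04243 × 0.3622 = 0.01537 mol
Let x = n(KCl), y = n(KBr).
Titrant: 1x + 1y = 0.01537;  mass: 74.55x + 119.00y = 1.529
Solving, x = 6.745 × 10^-3 mol, y = 8.623 × 10^-3 mol
mass of KCl = 6.745 × 10^-3 × 74.55 = 0.5028 g

0.5028 g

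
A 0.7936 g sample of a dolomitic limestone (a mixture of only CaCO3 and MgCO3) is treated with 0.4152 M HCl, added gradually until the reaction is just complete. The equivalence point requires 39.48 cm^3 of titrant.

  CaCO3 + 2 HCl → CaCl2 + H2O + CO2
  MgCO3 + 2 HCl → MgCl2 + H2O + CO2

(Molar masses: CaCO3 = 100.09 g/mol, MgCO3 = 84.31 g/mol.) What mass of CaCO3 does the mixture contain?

n(HCl) = 0.03948 × 0.4152 = 0.01639 mol
Let x = n(CaCO3), y = n(MgCO3).
Titrant: 2x + 2y = 0.01639;  mass: 100.09x + 84.31y = 0.7936
Solving, x = 6.501 × 10^-3 mol, y = 1.695 × 10^-3 mol
mass of CaCO3 = 6.501 × 10^-3 × 100.09 = 0.6507 g

0.6507 g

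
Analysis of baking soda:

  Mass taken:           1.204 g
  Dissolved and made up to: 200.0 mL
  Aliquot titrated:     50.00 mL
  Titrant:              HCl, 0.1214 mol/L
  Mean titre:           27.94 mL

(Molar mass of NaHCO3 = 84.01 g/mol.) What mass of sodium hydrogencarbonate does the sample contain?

NaHCO3 + HCl → NaCl + H2O + CO2
n(HCl) per titration = 0.02794 × 0.1214 = 3.392 × 10^-3 mol
n(NaHCO3) in each aliquot = 3.392 × 10^-3 mol (1:1 ratio)
n(NaHCO3) in the whole flask = 3.392 × 10^-3 × 200.0/50.00 = 0.01357 mol
mass of NaHCO3 = 0.01357 × 84.01 = 1.140 g

1.140 g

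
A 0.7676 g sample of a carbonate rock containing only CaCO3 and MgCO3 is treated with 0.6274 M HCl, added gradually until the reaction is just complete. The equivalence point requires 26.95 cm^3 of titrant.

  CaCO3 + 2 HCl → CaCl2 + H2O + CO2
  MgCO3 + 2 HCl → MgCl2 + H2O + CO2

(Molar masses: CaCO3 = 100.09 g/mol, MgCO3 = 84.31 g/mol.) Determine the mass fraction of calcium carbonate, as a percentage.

45.30 %

n(HCl) = 0.02695 × 0.6274 = 0.01691 mol
Let x = n(CaCO3), y = n(MgCO3).
Titrant: 2x + 2y = 0.01691;  mass: 100.09x + 84.31y = 0.7676
Solving, x = 3.474 × 10^-3 mol, y = 4.980 × 10^-3 mol
mass of CaCO3 = 3.474 × 10^-3 × 100.09 = 0.3477 g
% CaCO3 = 0.3477 / 0.7676 × 100 = 45.30 %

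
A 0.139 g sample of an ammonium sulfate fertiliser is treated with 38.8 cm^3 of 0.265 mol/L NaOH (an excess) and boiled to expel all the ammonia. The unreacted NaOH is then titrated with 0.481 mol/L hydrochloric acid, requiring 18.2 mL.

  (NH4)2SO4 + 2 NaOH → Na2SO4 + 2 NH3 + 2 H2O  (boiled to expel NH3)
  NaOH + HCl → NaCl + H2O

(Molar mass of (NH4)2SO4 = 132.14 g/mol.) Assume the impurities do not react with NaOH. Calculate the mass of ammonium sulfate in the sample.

n(NaOH) added = 0.0388 × 0.265 = 0.0103 mol
n(HCl) used in back-titration = 0.0182 × 0.481 = 8.75 × 10^-3 mol
n(NaOH) left over = 8.75 × 10^-3 mol (1:1 ratio)
n(NaOH) consumed by analyte = 0.0103 − 8.75 × 10^-3 = 1.53 × 10^-3 mol
From the 1:2 ratio, n((NH4)2SO4) = 1/2 × 1.53 × 10^-3 = 7.64 × 10^-4 mol
mass of (NH4)2SO4 = 7.64 × 10^-4 × 132.14 = 0.101 g

0.101 g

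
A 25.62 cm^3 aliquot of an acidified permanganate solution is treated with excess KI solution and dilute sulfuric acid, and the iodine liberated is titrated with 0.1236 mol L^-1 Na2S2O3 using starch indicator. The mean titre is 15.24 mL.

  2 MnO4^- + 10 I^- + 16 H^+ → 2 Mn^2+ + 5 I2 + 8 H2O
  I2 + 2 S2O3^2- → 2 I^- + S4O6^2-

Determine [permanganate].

0.01470 mol/L

n(S2O3^2-) = 0.01524 × 0.1236 = 1.884 × 10^-3 mol
n(I2) = n(S2O3^2-)/2 = 9.418 × 10^-4 mol
From the 2:5 ratio, n(MnO4^-) in the aliquot = 2/5 × 9.418 × 10^-4 = 3.767 × 10^-4 mol
[MnO4^-] = 3.767 × 10^-4 / 0.02562 = 0.01470 mol/L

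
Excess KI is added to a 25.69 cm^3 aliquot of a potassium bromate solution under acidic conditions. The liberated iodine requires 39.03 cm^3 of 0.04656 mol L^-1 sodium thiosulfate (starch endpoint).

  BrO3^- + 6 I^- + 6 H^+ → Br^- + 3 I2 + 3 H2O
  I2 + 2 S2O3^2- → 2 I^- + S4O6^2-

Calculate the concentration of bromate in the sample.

n(S2O3^2-) = 0.03903 × 0.04656 = 1.817 × 10^-3 mol
n(I2) = n(S2O3^2-)/2 = 9.086 × 10^-4 mol
From the 1:3 ratio, n(BrO3^-) in the aliquot = 1/3 × 9.086 × 10^-4 = 3.029 × 10^-4 mol
[BrO3^-] = 3.029 × 10^-4 / 0.02569 = 0.01179 mol/L

0.01179 mol/L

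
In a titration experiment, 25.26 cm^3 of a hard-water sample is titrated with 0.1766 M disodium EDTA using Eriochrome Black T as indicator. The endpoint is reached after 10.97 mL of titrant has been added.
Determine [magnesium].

Mg^2+ + EDTA^4- → [Mg(EDTA)]^2-
n(EDTA) = 0.01097 L × 0.1766 mol/L = 1.937 × 10^-3 mol
n(Mg2+) = 1.937 × 10^-3 mol (1:1 mole ratio)
[Mg2+] = 1.937 × 10^-3 mol / 0.02526 L = 0.07669 mol/L

0.07669 M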